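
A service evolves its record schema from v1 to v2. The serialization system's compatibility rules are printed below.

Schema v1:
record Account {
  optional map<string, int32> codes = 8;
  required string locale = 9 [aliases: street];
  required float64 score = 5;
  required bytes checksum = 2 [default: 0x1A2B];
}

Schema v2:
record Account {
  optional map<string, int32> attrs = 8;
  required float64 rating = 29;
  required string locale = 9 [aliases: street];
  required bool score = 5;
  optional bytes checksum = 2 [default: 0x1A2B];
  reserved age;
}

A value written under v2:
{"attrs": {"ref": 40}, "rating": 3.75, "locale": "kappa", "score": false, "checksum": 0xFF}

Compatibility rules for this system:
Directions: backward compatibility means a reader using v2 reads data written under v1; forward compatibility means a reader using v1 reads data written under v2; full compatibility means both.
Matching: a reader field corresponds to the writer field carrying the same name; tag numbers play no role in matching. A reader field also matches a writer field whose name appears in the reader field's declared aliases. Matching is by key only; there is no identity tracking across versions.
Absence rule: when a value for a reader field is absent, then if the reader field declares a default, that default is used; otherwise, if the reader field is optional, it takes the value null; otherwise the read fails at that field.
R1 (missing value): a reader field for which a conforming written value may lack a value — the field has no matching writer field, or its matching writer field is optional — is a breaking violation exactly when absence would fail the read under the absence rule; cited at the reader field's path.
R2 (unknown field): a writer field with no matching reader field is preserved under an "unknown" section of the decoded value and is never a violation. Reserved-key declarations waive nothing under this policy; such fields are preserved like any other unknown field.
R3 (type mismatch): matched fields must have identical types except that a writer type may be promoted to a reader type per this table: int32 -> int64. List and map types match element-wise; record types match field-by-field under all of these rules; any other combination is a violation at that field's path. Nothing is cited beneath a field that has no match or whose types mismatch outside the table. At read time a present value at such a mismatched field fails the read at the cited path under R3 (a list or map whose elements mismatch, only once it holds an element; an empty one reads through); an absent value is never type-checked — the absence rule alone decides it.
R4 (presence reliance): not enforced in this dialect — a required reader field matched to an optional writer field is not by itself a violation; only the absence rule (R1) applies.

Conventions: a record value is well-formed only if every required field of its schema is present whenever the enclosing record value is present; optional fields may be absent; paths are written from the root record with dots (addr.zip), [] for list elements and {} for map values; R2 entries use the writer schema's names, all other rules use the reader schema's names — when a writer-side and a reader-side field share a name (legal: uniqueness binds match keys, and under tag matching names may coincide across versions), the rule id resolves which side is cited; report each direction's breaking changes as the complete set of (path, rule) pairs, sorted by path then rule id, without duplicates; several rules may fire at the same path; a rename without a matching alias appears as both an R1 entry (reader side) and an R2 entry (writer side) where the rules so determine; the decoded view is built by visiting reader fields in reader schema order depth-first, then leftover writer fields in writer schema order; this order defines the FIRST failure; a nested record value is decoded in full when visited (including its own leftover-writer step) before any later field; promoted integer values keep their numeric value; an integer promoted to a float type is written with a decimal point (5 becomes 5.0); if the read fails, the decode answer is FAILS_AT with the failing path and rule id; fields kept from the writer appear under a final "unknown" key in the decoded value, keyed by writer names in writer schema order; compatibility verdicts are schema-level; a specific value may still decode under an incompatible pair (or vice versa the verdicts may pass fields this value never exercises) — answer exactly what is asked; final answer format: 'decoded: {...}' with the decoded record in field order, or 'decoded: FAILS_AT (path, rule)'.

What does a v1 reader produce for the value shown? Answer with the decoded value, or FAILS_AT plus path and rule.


decoded: FAILS_AT (score, R3)

arrows below run writer -> reader for Account
decode (reader v1):
  codes := null (absent, optional -> null)
  locale := "kappa"
  read fails at score under R3
  => FAILS_AT (score, R3)
the other Account changes do not affect what is asked:
  added field rating to record Account: required float64, tag 29 (in v2 it sits immediately before locale) -> affects the rule determinations only; this particular Account value decodes identically
  renamed field codes to attrs in record Account -> triggers nothing under the printed rules; the Account answer is the same either way
  field checksum in record Account: required changed to optional -> triggers nothing under the printed rules; the Account answer is the same either way


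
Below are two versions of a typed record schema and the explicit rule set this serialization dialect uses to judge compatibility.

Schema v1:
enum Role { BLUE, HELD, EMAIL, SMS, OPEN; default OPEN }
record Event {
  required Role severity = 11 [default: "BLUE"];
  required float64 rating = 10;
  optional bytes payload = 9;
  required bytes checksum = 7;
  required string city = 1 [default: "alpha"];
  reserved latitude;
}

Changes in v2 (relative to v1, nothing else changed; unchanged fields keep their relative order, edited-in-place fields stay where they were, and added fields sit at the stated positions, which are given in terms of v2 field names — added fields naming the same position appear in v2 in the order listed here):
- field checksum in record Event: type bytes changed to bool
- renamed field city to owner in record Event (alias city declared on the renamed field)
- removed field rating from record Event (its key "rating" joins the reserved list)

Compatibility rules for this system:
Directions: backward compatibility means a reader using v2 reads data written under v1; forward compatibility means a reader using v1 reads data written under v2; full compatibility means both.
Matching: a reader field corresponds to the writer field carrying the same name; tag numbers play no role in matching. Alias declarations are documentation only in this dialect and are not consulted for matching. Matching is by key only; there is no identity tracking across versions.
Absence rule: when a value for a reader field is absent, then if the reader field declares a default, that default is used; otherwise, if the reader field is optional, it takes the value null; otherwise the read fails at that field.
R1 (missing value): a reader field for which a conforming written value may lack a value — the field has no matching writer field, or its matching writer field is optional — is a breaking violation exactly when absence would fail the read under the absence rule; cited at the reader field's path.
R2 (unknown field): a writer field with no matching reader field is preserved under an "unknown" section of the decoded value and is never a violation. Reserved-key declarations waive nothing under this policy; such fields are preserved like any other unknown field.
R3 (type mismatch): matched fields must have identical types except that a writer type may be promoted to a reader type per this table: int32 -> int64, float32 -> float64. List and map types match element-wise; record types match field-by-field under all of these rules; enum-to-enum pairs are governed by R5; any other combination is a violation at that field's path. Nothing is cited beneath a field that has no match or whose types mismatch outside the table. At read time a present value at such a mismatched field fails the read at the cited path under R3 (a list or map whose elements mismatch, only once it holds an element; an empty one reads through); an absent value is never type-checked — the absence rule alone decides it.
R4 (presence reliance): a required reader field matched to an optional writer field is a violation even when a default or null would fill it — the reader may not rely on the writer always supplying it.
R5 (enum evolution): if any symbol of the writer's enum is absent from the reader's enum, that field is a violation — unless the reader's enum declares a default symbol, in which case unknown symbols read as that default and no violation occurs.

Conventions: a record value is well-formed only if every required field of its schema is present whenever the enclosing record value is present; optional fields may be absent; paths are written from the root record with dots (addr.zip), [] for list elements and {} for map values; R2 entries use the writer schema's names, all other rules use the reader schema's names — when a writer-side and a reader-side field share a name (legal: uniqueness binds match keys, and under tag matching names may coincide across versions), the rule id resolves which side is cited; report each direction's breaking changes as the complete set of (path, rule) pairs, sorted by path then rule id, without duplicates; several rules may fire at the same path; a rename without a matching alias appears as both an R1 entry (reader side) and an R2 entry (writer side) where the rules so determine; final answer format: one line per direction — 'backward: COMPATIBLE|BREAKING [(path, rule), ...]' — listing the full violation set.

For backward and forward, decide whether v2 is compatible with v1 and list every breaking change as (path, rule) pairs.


each type pair in Event: writer, then reader
backward for Event (reader v2, writer v1):
  Role -> Role, writer required: severity aligns to severity
  bytes -> bytes, writer optional: payload aligns to payload
  bytes -> bool, writer required: checksum aligns to checksum
  no writer field matches reader owner
  writer rating: unknown to reader
  writer city: unknown to reader
  rule R3 violated at checksum
  => 1 violation(s): backward is BREAKING for Event
forward for Event (reader v1, writer v2):
  Role -> Role, writer required: severity aligns to severity
  no writer field matches reader rating
  bytes -> bytes, writer optional: payload aligns to payload
  bool -> bytes, writer required: checksum aligns to checksum
  no writer field matches reader city
  writer owner: unknown to reader
  rule R3 violated at checksum
  rule R1 violated at rating
  => 2 violation(s): forward is BREAKING for Event

backward: BREAKING [(checksum, R3)]; forward: BREAKING [(checksum, R3), (rating, R1)]


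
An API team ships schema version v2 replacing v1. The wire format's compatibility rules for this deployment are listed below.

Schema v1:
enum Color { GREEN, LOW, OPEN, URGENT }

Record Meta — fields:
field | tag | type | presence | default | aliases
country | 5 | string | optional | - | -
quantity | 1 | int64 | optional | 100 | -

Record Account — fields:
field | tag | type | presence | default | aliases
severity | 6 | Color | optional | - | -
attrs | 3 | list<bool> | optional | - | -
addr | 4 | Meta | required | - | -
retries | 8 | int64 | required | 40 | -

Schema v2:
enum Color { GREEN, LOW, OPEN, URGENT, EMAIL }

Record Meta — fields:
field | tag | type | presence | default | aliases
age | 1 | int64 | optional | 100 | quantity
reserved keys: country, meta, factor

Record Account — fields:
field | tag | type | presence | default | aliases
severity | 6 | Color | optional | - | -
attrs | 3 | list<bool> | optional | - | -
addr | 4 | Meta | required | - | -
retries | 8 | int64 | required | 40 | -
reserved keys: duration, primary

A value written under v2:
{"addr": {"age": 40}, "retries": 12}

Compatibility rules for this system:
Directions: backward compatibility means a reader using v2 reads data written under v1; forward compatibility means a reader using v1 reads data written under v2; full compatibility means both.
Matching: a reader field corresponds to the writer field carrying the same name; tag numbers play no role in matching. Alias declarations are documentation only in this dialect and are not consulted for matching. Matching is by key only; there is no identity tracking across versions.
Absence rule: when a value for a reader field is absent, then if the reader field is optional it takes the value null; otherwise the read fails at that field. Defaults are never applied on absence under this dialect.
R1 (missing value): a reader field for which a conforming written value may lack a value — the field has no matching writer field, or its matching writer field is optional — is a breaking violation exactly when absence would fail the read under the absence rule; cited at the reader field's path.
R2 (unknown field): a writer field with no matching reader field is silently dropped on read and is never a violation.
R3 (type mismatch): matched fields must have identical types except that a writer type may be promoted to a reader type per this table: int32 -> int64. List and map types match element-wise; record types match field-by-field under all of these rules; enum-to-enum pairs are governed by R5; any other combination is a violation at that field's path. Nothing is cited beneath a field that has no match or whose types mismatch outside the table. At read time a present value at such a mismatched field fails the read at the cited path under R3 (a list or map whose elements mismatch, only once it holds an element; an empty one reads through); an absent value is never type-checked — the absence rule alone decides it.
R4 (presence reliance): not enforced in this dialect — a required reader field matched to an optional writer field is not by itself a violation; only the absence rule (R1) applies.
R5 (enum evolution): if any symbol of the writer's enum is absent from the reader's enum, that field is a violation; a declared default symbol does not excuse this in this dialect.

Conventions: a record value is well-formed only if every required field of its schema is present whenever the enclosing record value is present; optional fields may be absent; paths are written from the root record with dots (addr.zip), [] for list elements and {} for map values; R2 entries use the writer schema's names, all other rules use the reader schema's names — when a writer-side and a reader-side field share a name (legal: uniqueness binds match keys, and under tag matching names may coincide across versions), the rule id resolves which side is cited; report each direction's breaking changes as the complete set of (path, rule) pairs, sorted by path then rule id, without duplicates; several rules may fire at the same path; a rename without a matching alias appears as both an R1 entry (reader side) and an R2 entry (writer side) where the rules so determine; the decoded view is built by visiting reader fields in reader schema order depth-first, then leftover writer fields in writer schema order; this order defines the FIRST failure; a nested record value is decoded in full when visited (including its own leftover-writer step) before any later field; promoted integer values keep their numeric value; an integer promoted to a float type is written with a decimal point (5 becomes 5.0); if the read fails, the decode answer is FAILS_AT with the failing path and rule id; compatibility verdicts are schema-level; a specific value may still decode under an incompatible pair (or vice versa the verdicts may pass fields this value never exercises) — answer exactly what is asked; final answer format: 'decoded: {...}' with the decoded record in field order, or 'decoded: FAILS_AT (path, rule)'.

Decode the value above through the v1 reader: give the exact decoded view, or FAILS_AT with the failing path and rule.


decoded: {"severity": null, "attrs": null, "addr": {"country": null, "quantity": null}, "retries": 12}

the writer's type comes first in each Account pair
decode walk for Account under reader schema v1:
  severity := null (absent, optional -> null)
  attrs := null (absent, optional -> null)
  addr.country := null (absent, optional -> null)
  addr.quantity := null (absent, optional -> null)
  writer addr.age: unknown -> dropped
  retries := 12
  => decoded: {"severity": null, "attrs": null, "addr": {"country": null, "quantity": null}, "retries": 12}
remaining Account differences; none change what is asked:
  removed field country from record Meta (its key "country" joins the reserved list) -> no rule fires on it and the decoded Account view is identical with or without it
  enum Color (field severity in record Account): symbol EMAIL added -> matters for Account compatibility verdicts, not for this value's decode


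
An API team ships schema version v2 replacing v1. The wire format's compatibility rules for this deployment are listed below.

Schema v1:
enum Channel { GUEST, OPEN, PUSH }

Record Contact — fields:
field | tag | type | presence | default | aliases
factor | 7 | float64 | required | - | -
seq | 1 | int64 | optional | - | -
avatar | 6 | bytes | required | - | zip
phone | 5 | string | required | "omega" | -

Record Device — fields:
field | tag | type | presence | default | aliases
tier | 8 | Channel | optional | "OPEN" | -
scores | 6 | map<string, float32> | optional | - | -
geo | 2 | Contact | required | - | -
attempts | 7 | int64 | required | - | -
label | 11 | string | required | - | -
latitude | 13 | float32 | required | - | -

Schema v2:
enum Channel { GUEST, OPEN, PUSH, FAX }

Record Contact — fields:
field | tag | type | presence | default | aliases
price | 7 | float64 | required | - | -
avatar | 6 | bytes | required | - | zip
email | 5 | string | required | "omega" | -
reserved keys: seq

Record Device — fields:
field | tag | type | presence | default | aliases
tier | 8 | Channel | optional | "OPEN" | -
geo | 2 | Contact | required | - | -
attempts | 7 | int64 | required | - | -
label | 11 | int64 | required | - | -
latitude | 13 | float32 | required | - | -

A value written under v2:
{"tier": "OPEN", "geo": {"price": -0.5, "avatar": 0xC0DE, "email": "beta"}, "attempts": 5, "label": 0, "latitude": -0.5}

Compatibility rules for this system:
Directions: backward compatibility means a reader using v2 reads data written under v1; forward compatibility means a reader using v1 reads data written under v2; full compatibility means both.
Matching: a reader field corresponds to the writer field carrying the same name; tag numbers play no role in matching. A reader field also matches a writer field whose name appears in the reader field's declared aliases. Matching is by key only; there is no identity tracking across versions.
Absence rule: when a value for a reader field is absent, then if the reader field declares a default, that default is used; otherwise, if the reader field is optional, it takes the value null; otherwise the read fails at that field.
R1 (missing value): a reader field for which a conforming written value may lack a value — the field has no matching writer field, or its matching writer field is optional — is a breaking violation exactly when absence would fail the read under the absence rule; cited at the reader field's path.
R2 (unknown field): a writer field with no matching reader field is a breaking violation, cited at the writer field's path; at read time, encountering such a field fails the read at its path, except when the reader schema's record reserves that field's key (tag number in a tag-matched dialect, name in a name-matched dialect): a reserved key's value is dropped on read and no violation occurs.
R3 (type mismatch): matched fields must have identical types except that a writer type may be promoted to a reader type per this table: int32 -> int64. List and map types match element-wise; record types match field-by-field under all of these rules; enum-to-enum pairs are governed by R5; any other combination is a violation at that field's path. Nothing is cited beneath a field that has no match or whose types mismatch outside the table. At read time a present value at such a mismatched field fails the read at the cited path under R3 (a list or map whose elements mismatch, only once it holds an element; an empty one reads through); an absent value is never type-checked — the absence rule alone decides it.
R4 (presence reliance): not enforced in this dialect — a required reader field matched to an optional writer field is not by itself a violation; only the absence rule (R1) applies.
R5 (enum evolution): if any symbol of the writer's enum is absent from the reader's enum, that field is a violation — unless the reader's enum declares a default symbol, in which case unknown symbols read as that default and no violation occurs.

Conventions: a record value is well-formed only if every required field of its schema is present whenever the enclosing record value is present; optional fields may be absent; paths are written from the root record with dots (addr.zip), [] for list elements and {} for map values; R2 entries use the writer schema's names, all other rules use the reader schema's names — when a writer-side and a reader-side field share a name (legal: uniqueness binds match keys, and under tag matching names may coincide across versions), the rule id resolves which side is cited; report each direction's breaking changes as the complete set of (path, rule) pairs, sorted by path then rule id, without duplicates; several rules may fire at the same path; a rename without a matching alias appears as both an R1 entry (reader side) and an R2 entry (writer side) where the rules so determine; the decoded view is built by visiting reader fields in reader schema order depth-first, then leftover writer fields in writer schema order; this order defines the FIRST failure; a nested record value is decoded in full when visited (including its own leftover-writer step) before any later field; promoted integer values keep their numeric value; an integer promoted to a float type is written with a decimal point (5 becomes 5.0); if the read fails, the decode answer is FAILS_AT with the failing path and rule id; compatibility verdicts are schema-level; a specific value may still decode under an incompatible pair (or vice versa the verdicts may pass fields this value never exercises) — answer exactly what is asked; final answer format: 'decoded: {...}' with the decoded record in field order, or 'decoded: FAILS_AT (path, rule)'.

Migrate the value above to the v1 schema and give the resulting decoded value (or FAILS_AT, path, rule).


decoded: FAILS_AT (geo.factor, R1)

each type pair in Device: writer, then reader
decode (reader v1):
  tier := "OPEN"
  scores := null (not supplied -> null)
  read fails at geo.factor under R1 (no fill)
  => FAILS_AT (geo.factor, R1)
diffs on Device not affecting the asked answer:
  field label in record Device: type string changed to int64 -> matters for Device compatibility verdicts, not for this value's decode
  enum Channel (field tier in record Device): symbol FAX added -> matters for Device compatibility verdicts, not for this value's decode
  removed field scores from record Device -> matters for Device compatibility verdicts, not for this value's decode
  removed field seq from record Contact (its key "seq" joins the reserved list) -> fires no rule on Device under this dialect and leaves the result unchanged
  renamed field phone to email in record Contact -> matters for Device compatibility verdicts, not for this value's decode


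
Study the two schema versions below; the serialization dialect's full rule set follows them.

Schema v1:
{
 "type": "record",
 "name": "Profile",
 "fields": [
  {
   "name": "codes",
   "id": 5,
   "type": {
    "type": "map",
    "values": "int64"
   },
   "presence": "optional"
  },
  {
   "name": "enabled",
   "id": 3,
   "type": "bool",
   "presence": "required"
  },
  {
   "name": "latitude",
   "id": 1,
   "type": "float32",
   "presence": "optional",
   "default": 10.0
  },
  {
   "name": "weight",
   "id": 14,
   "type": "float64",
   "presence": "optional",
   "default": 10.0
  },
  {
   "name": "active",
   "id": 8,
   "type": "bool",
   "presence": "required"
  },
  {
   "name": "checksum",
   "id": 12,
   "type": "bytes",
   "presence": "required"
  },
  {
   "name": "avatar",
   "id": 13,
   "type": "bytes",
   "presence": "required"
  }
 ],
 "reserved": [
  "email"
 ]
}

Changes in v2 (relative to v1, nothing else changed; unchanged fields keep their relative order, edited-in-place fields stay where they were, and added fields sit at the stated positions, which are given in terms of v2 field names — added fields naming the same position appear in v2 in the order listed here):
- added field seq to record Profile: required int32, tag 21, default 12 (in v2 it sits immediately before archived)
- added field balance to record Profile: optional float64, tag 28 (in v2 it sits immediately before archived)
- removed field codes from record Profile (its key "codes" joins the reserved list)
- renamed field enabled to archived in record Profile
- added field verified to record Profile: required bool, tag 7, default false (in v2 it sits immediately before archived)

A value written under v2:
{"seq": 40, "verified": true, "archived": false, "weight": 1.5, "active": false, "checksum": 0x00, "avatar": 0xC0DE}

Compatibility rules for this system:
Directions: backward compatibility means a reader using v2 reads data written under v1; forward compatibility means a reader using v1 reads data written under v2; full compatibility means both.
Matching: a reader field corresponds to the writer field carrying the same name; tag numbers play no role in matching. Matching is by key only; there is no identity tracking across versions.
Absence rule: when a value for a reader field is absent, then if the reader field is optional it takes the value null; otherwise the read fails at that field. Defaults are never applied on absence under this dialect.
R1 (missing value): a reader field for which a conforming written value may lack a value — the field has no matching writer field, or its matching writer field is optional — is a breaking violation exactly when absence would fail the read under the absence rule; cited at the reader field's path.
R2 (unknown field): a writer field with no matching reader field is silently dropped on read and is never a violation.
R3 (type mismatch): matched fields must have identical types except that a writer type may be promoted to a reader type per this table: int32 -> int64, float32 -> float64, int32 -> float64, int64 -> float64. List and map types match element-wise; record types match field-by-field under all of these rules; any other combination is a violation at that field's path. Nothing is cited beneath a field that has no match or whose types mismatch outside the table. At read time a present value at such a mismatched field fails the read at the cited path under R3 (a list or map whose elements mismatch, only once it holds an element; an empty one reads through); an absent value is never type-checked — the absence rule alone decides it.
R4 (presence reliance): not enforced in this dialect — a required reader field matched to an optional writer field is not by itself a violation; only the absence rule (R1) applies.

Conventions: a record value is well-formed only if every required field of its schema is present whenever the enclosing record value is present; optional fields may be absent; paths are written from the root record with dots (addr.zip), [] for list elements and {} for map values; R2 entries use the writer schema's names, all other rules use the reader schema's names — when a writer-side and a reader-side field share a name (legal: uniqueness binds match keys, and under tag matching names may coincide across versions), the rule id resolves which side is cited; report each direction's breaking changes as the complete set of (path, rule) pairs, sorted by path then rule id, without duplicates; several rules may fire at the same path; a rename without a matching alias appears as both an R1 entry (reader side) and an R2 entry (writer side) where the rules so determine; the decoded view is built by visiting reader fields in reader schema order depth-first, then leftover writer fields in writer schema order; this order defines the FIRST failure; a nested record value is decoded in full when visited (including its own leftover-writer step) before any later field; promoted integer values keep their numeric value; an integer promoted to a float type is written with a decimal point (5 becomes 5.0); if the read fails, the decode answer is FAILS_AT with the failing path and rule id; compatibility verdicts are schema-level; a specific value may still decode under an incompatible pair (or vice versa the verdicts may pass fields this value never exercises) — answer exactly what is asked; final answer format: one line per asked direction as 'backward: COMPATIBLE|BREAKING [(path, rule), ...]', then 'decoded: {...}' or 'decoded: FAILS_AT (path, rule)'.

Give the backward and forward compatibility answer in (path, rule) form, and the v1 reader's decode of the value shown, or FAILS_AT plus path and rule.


the writer's type comes first in each Profile pair
backward pass over Profile, reader schema v2, writer schema v1:
  no writer field matches reader seq
  no writer field matches reader balance
  no writer field matches reader verified
  no writer field matches reader archived
  float32 -> float32, writer optional: latitude aligns to latitude
  float64 -> float64, writer optional: weight aligns to weight
  bool -> bool, writer required: active aligns to active
  bytes -> bytes, writer required: checksum aligns to checksum
  bytes -> bytes, writer required: avatar aligns to avatar
  writer field codes has no reader counterpart
  writer field enabled has no reader counterpart
  breaking: (archived, R1)
  breaking: (seq, R1)
  breaking: (verified, R1)
  => 3 violation(s): backward is BREAKING for Profile
forward pass over Profile, reader schema v1, writer schema v2:
  no writer field matches reader codes
  no writer field matches reader enabled
  float32 -> float32, writer optional: latitude aligns to latitude
  float64 -> float64, writer optional: weight aligns to weight
  bool -> bool, writer required: active aligns to active
  bytes -> bytes, writer required: checksum aligns to checksum
  bytes -> bytes, writer required: avatar aligns to avatar
  writer field seq has no reader counterpart
  writer field balance has no reader counterpart
  writer field verified has no reader counterpart
  writer field archived has no reader counterpart
  breaking: (enabled, R1)
  => 1 violation(s): forward is BREAKING for Profile
decoding the Profile value with the v1 reader:
  codes := null (absent, optional -> null)
  read fails at enabled under R1 (no fill)
  => FAILS_AT (enabled, R1)

backward: BREAKING [(archived, R1), (seq, R1), (verified, R1)]; forward: BREAKING [(enabled, R1)]; decoded: FAILS_AT (enabled, R1)


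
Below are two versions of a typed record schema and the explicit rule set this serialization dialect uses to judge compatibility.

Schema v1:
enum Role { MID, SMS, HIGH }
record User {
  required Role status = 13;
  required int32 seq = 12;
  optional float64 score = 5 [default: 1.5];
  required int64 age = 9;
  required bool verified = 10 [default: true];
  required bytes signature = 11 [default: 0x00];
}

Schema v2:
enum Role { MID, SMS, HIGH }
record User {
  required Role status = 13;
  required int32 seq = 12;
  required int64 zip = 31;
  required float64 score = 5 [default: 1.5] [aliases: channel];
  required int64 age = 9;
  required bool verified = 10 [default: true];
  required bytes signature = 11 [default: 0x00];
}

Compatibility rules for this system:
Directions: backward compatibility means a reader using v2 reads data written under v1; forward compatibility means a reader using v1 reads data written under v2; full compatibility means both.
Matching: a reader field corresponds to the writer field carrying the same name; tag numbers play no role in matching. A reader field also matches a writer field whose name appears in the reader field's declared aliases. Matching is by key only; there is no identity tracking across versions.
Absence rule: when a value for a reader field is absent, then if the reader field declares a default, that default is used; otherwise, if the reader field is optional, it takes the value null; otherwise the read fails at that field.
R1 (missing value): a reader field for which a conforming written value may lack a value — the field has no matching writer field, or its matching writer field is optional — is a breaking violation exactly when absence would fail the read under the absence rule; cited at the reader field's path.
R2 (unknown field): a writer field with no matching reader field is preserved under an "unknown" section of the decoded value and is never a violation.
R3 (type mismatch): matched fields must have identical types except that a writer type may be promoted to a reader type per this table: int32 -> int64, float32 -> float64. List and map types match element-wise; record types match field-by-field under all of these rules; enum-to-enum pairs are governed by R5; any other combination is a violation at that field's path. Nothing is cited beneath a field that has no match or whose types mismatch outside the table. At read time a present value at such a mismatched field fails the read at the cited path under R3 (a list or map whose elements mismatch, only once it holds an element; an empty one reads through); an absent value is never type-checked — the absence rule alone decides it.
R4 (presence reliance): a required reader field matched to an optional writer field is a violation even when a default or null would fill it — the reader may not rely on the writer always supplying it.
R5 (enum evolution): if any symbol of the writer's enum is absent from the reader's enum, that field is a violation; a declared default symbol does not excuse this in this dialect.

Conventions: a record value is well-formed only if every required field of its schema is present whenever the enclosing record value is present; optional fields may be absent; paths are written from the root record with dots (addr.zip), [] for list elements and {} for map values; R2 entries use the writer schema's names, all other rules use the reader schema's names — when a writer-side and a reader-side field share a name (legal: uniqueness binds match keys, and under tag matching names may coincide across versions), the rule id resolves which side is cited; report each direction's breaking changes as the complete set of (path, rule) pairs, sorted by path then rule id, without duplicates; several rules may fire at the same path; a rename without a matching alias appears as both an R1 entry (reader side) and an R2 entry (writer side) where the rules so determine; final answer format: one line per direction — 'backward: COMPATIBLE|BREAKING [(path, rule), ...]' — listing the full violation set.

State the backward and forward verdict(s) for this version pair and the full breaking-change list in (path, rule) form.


backward: BREAKING [(score, R4), (zip, R1)]; forward: COMPATIBLE []

the writer's type comes first in each User pair
backward on User — v2 reading data written by v1:
  Role -> Role, writer required: status aligns to status
  int32 -> int32, writer required: seq aligns to seq
  zip has no writer counterpart
  float64 -> float64, writer optional: score aligns to score
  int64 -> int64, writer required: age aligns to age
  bool -> bool, writer required: verified aligns to verified
  bytes -> bytes, writer required: signature aligns to signature
  breaking: (score, R4)
  breaking: (zip, R1)
  => backward: BREAKING (2)
forward on User — v1 reading data written by v2:
  Role -> Role, writer required: status aligns to status
  int32 -> int32, writer required: seq aligns to seq
  float64 -> float64, writer required: score aligns to score
  int64 -> int64, writer required: age aligns to age
  bool -> bool, writer required: verified aligns to verified
  bytes -> bytes, writer required: signature aligns to signature
  zip (writer side), unknown to reader
  => forward: COMPATIBLE


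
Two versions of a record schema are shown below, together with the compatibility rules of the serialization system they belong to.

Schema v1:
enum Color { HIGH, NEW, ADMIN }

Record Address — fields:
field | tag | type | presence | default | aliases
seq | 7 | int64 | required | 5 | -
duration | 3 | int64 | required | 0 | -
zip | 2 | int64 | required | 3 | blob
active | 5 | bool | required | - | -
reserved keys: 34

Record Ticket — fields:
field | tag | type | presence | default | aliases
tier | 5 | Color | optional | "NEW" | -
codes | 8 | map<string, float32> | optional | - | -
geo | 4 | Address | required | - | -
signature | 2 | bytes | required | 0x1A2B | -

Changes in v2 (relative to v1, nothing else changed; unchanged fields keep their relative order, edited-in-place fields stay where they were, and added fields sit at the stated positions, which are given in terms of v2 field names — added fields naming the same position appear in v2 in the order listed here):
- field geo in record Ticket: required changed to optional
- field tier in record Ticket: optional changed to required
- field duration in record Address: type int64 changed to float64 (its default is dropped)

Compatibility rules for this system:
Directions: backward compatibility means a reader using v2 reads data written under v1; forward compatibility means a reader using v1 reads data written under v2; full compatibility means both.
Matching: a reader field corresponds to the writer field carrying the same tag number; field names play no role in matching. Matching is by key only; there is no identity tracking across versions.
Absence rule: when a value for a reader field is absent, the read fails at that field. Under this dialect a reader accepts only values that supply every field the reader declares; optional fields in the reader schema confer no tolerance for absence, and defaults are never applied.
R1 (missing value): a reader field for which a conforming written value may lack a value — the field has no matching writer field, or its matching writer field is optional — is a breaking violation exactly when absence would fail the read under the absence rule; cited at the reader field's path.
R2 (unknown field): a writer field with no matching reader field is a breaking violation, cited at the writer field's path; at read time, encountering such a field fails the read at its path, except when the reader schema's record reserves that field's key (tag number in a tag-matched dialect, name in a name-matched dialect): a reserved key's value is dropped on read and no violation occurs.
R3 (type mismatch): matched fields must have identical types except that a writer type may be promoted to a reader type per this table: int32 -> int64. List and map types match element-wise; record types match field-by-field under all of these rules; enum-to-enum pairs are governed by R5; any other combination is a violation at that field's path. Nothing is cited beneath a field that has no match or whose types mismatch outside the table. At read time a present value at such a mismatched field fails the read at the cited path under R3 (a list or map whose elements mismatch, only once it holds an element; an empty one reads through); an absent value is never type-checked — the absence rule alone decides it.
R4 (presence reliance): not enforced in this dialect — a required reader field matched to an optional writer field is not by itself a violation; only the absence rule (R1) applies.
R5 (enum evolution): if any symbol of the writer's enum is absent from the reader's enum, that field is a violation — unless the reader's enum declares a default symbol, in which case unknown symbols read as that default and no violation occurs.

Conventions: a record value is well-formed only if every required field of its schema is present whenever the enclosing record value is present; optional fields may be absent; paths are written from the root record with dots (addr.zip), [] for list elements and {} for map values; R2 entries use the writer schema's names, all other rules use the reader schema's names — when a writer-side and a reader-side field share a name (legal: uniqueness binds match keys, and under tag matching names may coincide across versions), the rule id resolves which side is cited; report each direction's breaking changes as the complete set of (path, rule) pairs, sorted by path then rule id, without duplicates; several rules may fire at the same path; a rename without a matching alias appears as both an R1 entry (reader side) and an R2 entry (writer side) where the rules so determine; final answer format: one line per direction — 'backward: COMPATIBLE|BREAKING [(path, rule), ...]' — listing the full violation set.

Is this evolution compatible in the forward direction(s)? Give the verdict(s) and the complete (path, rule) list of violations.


each type pair in Ticket: writer, then reader
checking forward for Ticket: reader v1 against writer v2:
  writer required, Color -> Color: reader tier maps from writer tier
  writer optional, map<string, float32> -> map<string, float32>: reader codes maps from writer codes
  writer optional, Address -> Address: reader geo maps from writer geo
  writer required, bytes -> bytes: reader signature maps from writer signature
  writer required, int64 -> int64: reader geo.seq maps from writer geo.seq
  writer required, float64 -> int64: reader geo.duration maps from writer geo.duration
  writer required, int64 -> int64: reader geo.zip maps from writer geo.zip
  writer required, bool -> bool: reader geo.active maps from writer geo.active
  rule R1 violated at codes
  rule R1 violated at geo
  rule R3 violated at geo.duration
  => 3 violation(s): forward is BREAKING for Ticket

forward: BREAKING [(codes, R1), (geo, R1), (geo.duration, R3)]
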